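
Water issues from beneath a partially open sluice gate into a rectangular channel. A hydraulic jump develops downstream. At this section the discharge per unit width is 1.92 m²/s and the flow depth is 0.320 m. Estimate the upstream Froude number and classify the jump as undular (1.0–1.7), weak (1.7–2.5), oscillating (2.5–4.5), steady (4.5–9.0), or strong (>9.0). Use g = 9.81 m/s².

Fr₁ = 3.39; oscillating jump

V₁ = q/y₁ = 1.92/0.320 = 6.00 m/s. Fr₁ = V₁/√(g·y₁) = 6.00/√(9.81×0.320) = 3.39.
Fr₁ = 3.39 lies in the oscillating range.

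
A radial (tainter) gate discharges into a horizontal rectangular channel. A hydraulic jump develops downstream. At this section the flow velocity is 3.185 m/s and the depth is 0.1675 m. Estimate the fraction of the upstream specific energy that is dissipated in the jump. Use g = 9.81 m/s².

Fr₁ = V₁/√(g·y₁) = 3.185/√(9.81×0.1675) = 2.485.
Sequent-depth ratio: y₂/y₁ = ½[√(1 + 8Fr₁²) − 1] = ½[√50.388 − 1] = 3.049.
y₂ = 3.049 × 0.1675 = 0.5107 m.
E₁ = y₁ + V₁²/2g = 0.6845 m. ΔE = (y₂ − y₁)³/(4y₁y₂) = 0.1182 m. ΔE/E₁ = 0.1182/0.6845 = 0.173.

ΔE/E₁ = 0.173 (17.3%)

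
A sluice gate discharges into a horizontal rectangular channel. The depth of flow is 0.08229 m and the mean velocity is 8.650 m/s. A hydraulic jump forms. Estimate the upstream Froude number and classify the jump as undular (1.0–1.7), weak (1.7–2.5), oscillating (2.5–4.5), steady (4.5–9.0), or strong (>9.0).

Fr₁ = V₁/√(g·y₁) = 8.650/√(9.81×0.08229) = 9.627.
Fr₁ = 9.627 lies in the strong range.

Fr₁ = 9.627; strong jump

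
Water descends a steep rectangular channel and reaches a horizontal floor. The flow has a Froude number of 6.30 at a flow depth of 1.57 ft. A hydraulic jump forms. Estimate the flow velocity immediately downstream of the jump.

V₂ = 5.32 ft/s

Fr₁ = 6.30 (given).
By Bélanger, y₂/y₁ = ½[√(1 + 8Fr₁²) − 1] = ½[√318.5 − 1] = 8.42.
y₂ = 8.42 × 1.57 = 13.2 ft.
V₁ = Fr₁·√(g·y₁) = 6.30×√(32.2×1.57) = 44.8 ft/s; q = V₁·y₁ = 70.3 ft²/s.
V₂ = q/y₂ = 70.3/13.2 = 5.32 ft/s.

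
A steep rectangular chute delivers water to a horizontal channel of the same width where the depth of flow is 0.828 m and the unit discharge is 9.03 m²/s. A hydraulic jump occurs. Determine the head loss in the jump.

V₁ = q/y₁ = 9.03/0.828 = 10.9 m/s. Fr₁ = V₁/√(g·y₁) = 10.9/√(9.81×0.828) = 3.83.
From the momentum equation for a rectangular channel, y₂/y₁ = ½[√(1 + 8Fr₁²) − 1] = ½[√118.1 − 1] = 4.93.
y₂ = 4.93 × 0.828 = 4.09 m.
V₂ = q/y₂ = 9.03/4.09 = 2.21 m/s. E₁ = y₁ + V₁²/2g = 6.89 m; E₂ = y₂ + V₂²/2g = 4.33 m. ΔE = E₁ − E₂ = 2.56 m.

ΔE = 2.56 m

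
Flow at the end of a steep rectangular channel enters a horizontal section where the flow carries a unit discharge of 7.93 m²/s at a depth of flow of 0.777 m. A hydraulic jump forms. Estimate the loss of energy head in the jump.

ΔE = 2.16 m

V₁ = q/y₁ = 7.93/0.777 = 10.2 m/s. Fr₁ = V₁/√(g·y₁) = 10.2/√(9.81×0.777) = 3.70.
From the momentum equation for a rectangular channel, y₂/y₁ = ½[√(1 + 8Fr₁²) − 1] = ½[√110.3 − 1] = 4.75.
y₂ = 4.75 × 0.777 = 3.69 m.
Head loss: ΔE = (y₂ − y₁)³/(4y₁y₂) = (3.69 − 0.777)³/(4×0.777×3.69) = 24.8/11.5 = 2.16 m.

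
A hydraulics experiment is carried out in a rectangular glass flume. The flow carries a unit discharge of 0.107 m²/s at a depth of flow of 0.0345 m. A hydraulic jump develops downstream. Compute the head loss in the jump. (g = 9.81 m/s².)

V₁ = q/y₁ = 0.107/0.0345 = 3.10 m/s. Fr₁ = V₁/√(g·y₁) = 3.10/√(9.81×0.0345) = 5.33.
By Bélanger, y₂/y₁ = ½[√(1 + 8Fr₁²) − 1] = ½[√228.4 − 1] = 7.06.
y₂ = 7.06 × 0.0345 = 0.243 m.
Head loss: ΔE = (y₂ − y₁)³/(4y₁y₂) = (0.243 − 0.0345)³/(4×0.0345×0.243) = 0.00912/0.0336 = 0.271 m.

ΔE = 0.271 m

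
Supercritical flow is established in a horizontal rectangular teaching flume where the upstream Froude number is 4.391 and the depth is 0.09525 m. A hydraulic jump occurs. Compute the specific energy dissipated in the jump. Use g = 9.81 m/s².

ΔE = 0.4398 m

Fr₁ = 4.391 (given).
Bélanger equation: y₂/y₁ = ½[√(1 + 8Fr₁²) − 1] = ½[√155.25 − 1] = 5.730.
y₂ = 5.730 × 0.09525 = 0.5458 m.
V₁ = Fr₁·√(g·y₁) = 4.391×√(9.81×0.09525) = 4.245 m/s; q = V₁·y₁ = 0.4043 m²/s. V₂ = q/y₂ = 0.4043/0.5458 = 0.7408 m/s. E₁ = y₁ + V₁²/2g = 1.014 m; E₂ = y₂ + V₂²/2g = 0.5737 m. ΔE = E₁ − E₂ = 0.4398 m.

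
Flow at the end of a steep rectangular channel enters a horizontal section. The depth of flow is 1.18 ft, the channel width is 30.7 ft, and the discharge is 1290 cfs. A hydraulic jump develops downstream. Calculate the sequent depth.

q = Q/b = 1290/30.7 = 42.0 ft²/s; V₁ = q/y₁ = 35.6 ft/s. Fr₁ = V₁/√(g·y₁) = 5.78.
From the momentum equation for a rectangular channel, y₂/y₁ = ½[√(1 + 8Fr₁²) − 1] = ½[√268.0 − 1] = 7.69.
y₂ = 7.69 × 1.18 = 9.07 ft.

y₂ = 9.07 ft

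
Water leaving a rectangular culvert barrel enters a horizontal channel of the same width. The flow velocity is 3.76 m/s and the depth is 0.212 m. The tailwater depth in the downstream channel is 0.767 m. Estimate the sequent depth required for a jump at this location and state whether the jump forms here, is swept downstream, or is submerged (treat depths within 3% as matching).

Fr₁ = V₁/√(g·y₁) = 3.76/√(9.81×0.212) = 2.61.
Bélanger equation: y₂/y₁ = ½[√(1 + 8Fr₁²) − 1] = ½[√55.38 − 1] = 3.22.
y₂ = 3.22 × 0.212 = 0.683 m.
Tailwater y_tw = 0.767 m: y_tw > y₂, so the jump is submerged.

y₂ = 0.683 m; the jump is submerged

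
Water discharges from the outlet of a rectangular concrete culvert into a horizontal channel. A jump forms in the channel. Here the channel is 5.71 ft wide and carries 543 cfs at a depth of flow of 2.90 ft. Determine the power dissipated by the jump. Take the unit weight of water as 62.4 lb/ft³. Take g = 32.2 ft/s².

P = 380 hp

q = Q/b = 543/5.71 = 95.1 ft²/s; V₁ = q/y₁ = 32.8 ft/s. Fr₁ = V₁/√(g·y₁) = 3.39.
Bélanger equation: y₂/y₁ = ½[√(1 + 8Fr₁²) − 1] = ½[√93.12 − 1] = 4.33.
y₂ = 4.33 × 2.90 = 12.5 ft.
V₂ = q/y₂ = 95.1/12.5 = 7.58 ft/s. E₁ = y₁ + V₁²/2g = 19.6 ft; E₂ = y₂ + V₂²/2g = 13.4 ft. ΔE = E₁ − E₂ = 6.16 ft.
P = γ·Q·ΔE/550 = 62.4 × 543 × 6.16 / 550 = 380 hp.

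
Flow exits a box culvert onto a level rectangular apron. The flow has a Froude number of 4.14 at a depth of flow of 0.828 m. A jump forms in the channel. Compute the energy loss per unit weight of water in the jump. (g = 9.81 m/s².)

ΔE = 3.23 m

Fr₁ = 4.14 (given).
From the momentum equation for a rectangular channel, y₂/y₁ = ½[√(1 + 8Fr₁²) − 1] = ½[√138.1 − 1] = 5.38.
y₂ = 5.38 × 0.828 = 4.45 m.
Head loss: ΔE = (y₂ − y₁)³/(4y₁y₂) = (4.45 − 0.828)³/(4×0.828×4.45) = 47.6/14.7 = 3.23 m.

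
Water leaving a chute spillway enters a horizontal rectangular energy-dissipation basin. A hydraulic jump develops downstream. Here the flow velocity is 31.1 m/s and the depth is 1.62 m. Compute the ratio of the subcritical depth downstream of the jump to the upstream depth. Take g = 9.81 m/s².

Fr₁ = V₁/√(g·y₁) = 31.1/√(9.81×1.62) = 7.80.
Conjugate-depth relation: y₂/y₁ = ½[√(1 + 8Fr₁²) − 1] = ½[√487.9 − 1] = 10.5.

y₂/y₁ = 10.5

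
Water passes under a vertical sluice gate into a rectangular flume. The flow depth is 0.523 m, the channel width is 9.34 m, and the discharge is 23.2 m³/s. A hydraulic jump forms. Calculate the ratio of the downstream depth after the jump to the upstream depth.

q = Q/b = 23.2/9.34 = 2.48 m²/s; V₁ = q/y₁ = 4.75 m/s. Fr₁ = V₁/√(g·y₁) = 2.10.
Conjugate-depth relation: y₂/y₁ = ½[√(1 + 8Fr₁²) − 1] = ½[√36.17 − 1] = 2.51.

y₂/y₁ = 2.51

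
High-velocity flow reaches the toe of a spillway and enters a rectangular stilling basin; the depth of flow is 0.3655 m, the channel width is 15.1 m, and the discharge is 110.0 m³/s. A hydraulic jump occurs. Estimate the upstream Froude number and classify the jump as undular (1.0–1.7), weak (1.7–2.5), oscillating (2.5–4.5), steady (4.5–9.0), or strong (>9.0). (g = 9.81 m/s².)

q = Q/b = 110.0/15.1 = 7.285 m²/s; V₁ = q/y₁ = 19.93 m/s. Fr₁ = V₁/√(g·y₁) = 10.53.
Fr₁ = 10.53 lies in the strong range.

Fr₁ = 10.53; strong jump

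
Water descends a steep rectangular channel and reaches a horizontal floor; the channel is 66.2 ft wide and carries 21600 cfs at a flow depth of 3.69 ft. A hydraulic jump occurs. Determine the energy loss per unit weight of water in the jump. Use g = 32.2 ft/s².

ΔE = 83.6 ft

q = Q/b = 21600/66.2 = 326 ft²/s; V₁ = q/y₁ = 88.4 ft/s. Fr₁ = V₁/√(g·y₁) = 8.11.
Bélanger equation: y₂/y₁ = ½[√(1 + 8Fr₁²) − 1] = ½[√527.4 − 1] = 11.0.
y₂ = 11.0 × 3.69 = 40.5 ft.
V₂ = q/y₂ = 326/40.5 = 8.05 ft/s. E₁ = y₁ + V₁²/2g = 125 ft; E₂ = y₂ + V₂²/2g = 41.5 ft. ΔE = E₁ − E₂ = 83.6 ft.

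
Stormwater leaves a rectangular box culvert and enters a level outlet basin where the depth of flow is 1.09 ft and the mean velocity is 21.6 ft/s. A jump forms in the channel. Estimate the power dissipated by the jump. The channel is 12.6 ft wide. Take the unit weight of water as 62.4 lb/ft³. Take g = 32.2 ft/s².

Fr₁ = V₁/√(g·y₁) = 21.6/√(32.2×1.09) = 3.65.
Bélanger equation: y₂/y₁ = ½[√(1 + 8Fr₁²) − 1] = ½[√107.3 − 1] = 4.68.
y₂ = 4.68 × 1.09 = 5.10 ft.
q = V₁·y₁ = 21.6 × 1.09 = 23.5 ft²/s. V₂ = q/y₂ = 23.5/5.10 = 4.62 ft/s. E₁ = y₁ + V₁²/2g = 8.33 ft; E₂ = y₂ + V₂²/2g = 5.43 ft. ΔE = E₁ − E₂ = 2.90 ft.
Q = q·b = 23.5 × 12.6 = 297 cfs. P = γ·Q·ΔE/550 = 62.4 × 297 × 2.90 / 550 = 97.7 hp.

P = 97.7 hp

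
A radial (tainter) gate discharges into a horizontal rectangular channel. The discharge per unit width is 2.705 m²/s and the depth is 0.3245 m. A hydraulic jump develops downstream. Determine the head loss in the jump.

ΔE = 1.784 m

V₁ = q/y₁ = 2.705/0.3245 = 8.336 m/s. Fr₁ = V₁/√(g·y₁) = 8.336/√(9.81×0.3245) = 4.672.
Conjugate-depth relation: y₂/y₁ = ½[√(1 + 8Fr₁²) − 1] = ½[√175.63 − 1] = 6.126.
y₂ = 6.126 × 0.3245 = 1.988 m.
Head loss: ΔE = (y₂ − y₁)³/(4y₁y₂) = (1.988 − 0.3245)³/(4×0.3245×1.988) = 4.603/2.580 = 1.784 m.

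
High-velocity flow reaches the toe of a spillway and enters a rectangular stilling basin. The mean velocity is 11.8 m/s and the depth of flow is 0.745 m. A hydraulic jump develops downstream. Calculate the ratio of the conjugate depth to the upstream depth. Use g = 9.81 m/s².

y₂/y₁ = 5.69

Fr₁ = V₁/√(g·y₁) = 11.8/√(9.81×0.745) = 4.36.
Conjugate-depth relation: y₂/y₁ = ½[√(1 + 8Fr₁²) − 1] = ½[√153.4 − 1] = 5.69.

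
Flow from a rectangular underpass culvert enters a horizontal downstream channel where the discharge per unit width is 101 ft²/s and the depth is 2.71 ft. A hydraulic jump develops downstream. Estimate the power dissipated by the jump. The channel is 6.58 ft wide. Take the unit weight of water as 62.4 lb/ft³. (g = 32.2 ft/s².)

P = 714 hp

V₁ = q/y₁ = 101/2.71 = 37.3 ft/s. Fr₁ = V₁/√(g·y₁) = 37.3/√(32.2×2.71) = 3.99.
By Bélanger, y₂/y₁ = ½[√(1 + 8Fr₁²) − 1] = ½[√128.3 − 1] = 5.16.
y₂ = 5.16 × 2.71 = 14.0 ft.
V₂ = q/y₂ = 101/14.0 = 7.22 ft/s. E₁ = y₁ + V₁²/2g = 24.3 ft; E₂ = y₂ + V₂²/2g = 14.8 ft. ΔE = E₁ − E₂ = 9.47 ft.
Q = q·b = 101 × 6.58 = 665 cfs. P = γ·Q·ΔE/550 = 62.4 × 665 × 9.47 / 550 = 714 hp.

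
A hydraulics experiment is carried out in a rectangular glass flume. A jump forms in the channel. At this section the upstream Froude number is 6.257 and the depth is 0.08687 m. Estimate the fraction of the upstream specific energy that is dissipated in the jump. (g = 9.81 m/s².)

ΔE/E₁ = 0.580 (58.0%)

Fr₁ = 6.257 (given).
By Bélanger, y₂/y₁ = ½[√(1 + 8Fr₁²) − 1] = ½[√314.20 − 1] = 8.363.
y₂ = 8.363 × 0.08687 = 0.7265 m.
E₁ = y₁(1 + Fr₁²/2) = 0.08687×(1 + 6.257²/2) = 1.787 m. ΔE = (y₂ − y₁)³/(4y₁y₂) = 1.037 m. ΔE/E₁ = 1.037/1.787 = 0.580.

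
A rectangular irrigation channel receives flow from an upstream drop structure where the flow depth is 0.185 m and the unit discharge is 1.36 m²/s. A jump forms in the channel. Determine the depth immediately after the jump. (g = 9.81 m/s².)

V₁ = q/y₁ = 1.36/0.185 = 7.35 m/s. Fr₁ = V₁/√(g·y₁) = 7.35/√(9.81×0.185) = 5.46.
Conjugate-depth relation: y₂/y₁ = ½[√(1 + 8Fr₁²) − 1] = ½[√239.2 − 1] = 7.23.
y₂ = 7.23 × 0.185 = 1.34 m.

y₂ = 1.34 m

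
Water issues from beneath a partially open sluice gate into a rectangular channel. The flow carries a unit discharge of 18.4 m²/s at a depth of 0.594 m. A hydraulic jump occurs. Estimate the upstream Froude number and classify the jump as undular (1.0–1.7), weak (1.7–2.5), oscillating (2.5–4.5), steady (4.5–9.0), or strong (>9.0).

Fr₁ = 12.8; strong jump

V₁ = q/y₁ = 18.4/0.594 = 31.0 m/s. Fr₁ = V₁/√(g·y₁) = 31.0/√(9.81×0.594) = 12.8.
Fr₁ = 12.8 lies in the strong range.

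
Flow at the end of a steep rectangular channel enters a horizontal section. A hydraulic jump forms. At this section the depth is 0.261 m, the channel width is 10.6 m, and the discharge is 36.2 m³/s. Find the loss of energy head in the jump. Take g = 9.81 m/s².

q = Q/b = 36.2/10.6 = 3.42 m²/s; V₁ = q/y₁ = 13.1 m/s. Fr₁ = V₁/√(g·y₁) = 8.18.
Conjugate-depth relation: y₂/y₁ = ½[√(1 + 8Fr₁²) − 1] = ½[√535.9 − 1] = 11.1.
y₂ = 11.1 × 0.261 = 2.89 m.
Head loss: ΔE = (y₂ − y₁)³/(4y₁y₂) = (2.89 − 0.261)³/(4×0.261×2.89) = 18.2/3.02 = 6.03 m.

ΔE = 6.03 m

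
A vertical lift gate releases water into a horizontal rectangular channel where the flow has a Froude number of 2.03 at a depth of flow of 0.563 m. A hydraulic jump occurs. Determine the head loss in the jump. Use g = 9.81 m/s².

ΔE = 0.165 m

Fr₁ = 2.03 (given).
By Bélanger, y₂/y₁ = ½[√(1 + 8Fr₁²) − 1] = ½[√33.97 − 1] = 2.41.
y₂ = 2.41 × 0.563 = 1.36 m.
Head loss: ΔE = (y₂ − y₁)³/(4y₁y₂) = (1.36 − 0.563)³/(4×0.563×1.36) = 0.505/3.06 = 0.165 m.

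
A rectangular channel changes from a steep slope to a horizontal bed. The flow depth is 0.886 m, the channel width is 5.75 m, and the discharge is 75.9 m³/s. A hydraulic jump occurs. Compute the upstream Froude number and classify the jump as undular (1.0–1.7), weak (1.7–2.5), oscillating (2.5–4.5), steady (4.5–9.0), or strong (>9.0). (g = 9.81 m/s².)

Fr₁ = 5.05; steady jump

q = Q/b = 75.9/5.75 = 13.2 m²/s; V₁ = q/y₁ = 14.9 m/s. Fr₁ = V₁/√(g·y₁) = 5.05.
Fr₁ = 5.05 lies in the steady range.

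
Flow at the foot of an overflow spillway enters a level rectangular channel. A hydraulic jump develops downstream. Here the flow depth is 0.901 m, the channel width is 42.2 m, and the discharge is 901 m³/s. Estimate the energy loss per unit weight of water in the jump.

q = Q/b = 901/42.2 = 21.4 m²/s; V₁ = q/y₁ = 23.7 m/s. Fr₁ = V₁/√(g·y₁) = 7.97.
Sequent-depth ratio: y₂/y₁ = ½[√(1 + 8Fr₁²) − 1] = ½[√509.2 − 1] = 10.8.
y₂ = 10.8 × 0.901 = 9.72 m.
V₂ = q/y₂ = 21.4/9.72 = 2.20 m/s. E₁ = y₁ + V₁²/2g = 29.5 m; E₂ = y₂ + V₂²/2g = 9.96 m. ΔE = E₁ − E₂ = 19.6 m.

ΔE = 19.6 m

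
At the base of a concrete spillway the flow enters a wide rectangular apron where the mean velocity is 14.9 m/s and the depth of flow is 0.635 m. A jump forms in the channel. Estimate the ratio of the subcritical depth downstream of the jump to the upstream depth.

y₂/y₁ = 7.96

Fr₁ = V₁/√(g·y₁) = 14.9/√(9.81×0.635) = 5.97.
Bélanger equation: y₂/y₁ = ½[√(1 + 8Fr₁²) − 1] = ½[√286.1 − 1] = 7.96.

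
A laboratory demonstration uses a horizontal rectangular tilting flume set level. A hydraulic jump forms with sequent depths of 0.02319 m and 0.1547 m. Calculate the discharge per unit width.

For a rectangular channel the momentum equation gives q² = ½·g·y₁·y₂·(y₁ + y₂) = ½×9.81×0.02319×0.1547×0.1779 = 0.003130.
q = √0.003130 = 0.05595 m²/s.

q = 0.05595 m²/s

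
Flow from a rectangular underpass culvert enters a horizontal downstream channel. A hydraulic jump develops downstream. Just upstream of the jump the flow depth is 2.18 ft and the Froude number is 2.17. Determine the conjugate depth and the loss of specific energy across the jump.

y₂ = 5.69 ft; ΔE = 0.871 ft

Fr₁ = 2.17 (given).
Conjugate-depth relation: y₂/y₁ = ½[√(1 + 8Fr₁²) − 1] = ½[√38.67 − 1] = 2.61.
y₂ = 2.61 × 2.18 = 5.69 ft.
V₁ = Fr₁·√(g·y₁) = 2.17×√(32.2×2.18) = 18.2 ft/s; q = V₁·y₁ = 39.6 ft²/s. V₂ = q/y₂ = 39.6/5.69 = 6.97 ft/s. E₁ = y₁ + V₁²/2g = 7.31 ft; E₂ = y₂ + V₂²/2g = 6.44 ft. ΔE = E₁ − E₂ = 0.871 ft.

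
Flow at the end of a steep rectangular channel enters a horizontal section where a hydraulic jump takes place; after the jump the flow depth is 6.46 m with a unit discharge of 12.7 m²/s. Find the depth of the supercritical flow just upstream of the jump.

y₁ = 0.710 m

V₂ = q/y₂ = 12.7/6.46 = 1.97 m/s; Fr₂ = V₂/√(g·y₂) = 0.247.
Since the conjugate-depth ratio holds either way, y₁/y₂ = ½[√(1 + 8Fr₂²) − 1] = ½[√1.488 − 1] = 0.110.
y₁ = 0.110 × 6.46 = 0.710 m.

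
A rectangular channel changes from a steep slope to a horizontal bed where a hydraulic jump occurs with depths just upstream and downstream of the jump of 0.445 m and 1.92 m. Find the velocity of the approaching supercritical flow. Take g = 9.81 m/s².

V₁ = 7.07 m/s

For a rectangular channel the momentum equation gives q² = ½·g·y₁·y₂·(y₁ + y₂) = ½×9.81×0.445×1.92×2.36 = 9.91.
q = √9.91 = 3.15 m²/s.
V₁ = q/y₁ = 3.15/0.445 = 7.07 m/s.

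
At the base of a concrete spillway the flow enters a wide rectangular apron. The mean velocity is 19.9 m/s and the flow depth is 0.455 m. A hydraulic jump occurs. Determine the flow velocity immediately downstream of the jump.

V₂ = 1.55 m/s

Fr₁ = V₁/√(g·y₁) = 19.9/√(9.81×0.455) = 9.42.
By Bélanger, y₂/y₁ = ½[√(1 + 8Fr₁²) − 1] = ½[√710.8 − 1] = 12.8.
y₂ = 12.8 × 0.455 = 5.84 m.
q = V₁·y₁ = 19.9 × 0.455 = 9.05 m²/s.
V₂ = q/y₂ = 9.05/5.84 = 1.55 m/s.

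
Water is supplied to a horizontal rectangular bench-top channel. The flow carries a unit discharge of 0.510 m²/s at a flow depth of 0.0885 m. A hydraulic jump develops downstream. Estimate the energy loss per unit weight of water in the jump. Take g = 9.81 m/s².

V₁ = q/y₁ = 0.510/0.0885 = 5.76 m/s. Fr₁ = V₁/√(g·y₁) = 5.76/√(9.81×0.0885) = 6.18.
Sequent-depth ratio: y₂/y₁ = ½[√(1 + 8Fr₁²) − 1] = ½[√307.0 − 1] = 8.26.
y₂ = 8.26 × 0.0885 = 0.731 m.
Head loss: ΔE = (y₂ − y₁)³/(4y₁y₂) = (0.731 − 0.0885)³/(4×0.0885×0.731) = 0.265/0.259 = 1.03 m.

ΔE = 1.03 m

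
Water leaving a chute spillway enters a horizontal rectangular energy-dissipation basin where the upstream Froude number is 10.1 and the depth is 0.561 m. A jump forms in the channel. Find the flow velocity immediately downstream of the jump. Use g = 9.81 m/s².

Fr₁ = 10.1 (given).
Bélanger equation: y₂/y₁ = ½[√(1 + 8Fr₁²) − 1] = ½[√817.1 − 1] = 13.8.
y₂ = 13.8 × 0.561 = 7.74 m.
V₁ = Fr₁·√(g·y₁) = 10.1×√(9.81×0.561) = 23.7 m/s; q = V₁·y₁ = 13.3 m²/s.
V₂ = q/y₂ = 13.3/7.74 = 1.72 m/s.

V₂ = 1.72 m/s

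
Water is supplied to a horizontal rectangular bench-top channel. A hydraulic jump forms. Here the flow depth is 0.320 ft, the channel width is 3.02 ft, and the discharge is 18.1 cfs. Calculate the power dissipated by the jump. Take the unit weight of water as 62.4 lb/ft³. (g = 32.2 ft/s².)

q = Q/b = 18.1/3.02 = 5.99 ft²/s; V₁ = q/y₁ = 18.7 ft/s. Fr₁ = V₁/√(g·y₁) = 5.83.
Bélanger equation: y₂/y₁ = ½[√(1 + 8Fr₁²) − 1] = ½[√273.4 − 1] = 7.77.
y₂ = 7.77 × 0.320 = 2.49 ft.
V₂ = q/y₂ = 5.99/2.49 = 2.41 ft/s. E₁ = y₁ + V₁²/2g = 5.77 ft; E₂ = y₂ + V₂²/2g = 2.58 ft. ΔE = E₁ − E₂ = 3.19 ft.
P = γ·Q·ΔE/550 = 62.4 × 18.1 × 3.19 / 550 = 6.55 hp.

P = 6.55 hp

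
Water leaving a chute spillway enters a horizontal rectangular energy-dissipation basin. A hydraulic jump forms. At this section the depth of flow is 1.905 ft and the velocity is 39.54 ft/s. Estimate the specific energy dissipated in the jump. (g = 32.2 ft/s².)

ΔE = 12.95 ft

Fr₁ = V₁/√(g·y₁) = 39.54/√(32.2×1.905) = 5.048.
By Bélanger, y₂/y₁ = ½[√(1 + 8Fr₁²) − 1] = ½[√204.90 − 1] = 6.657.
y₂ = 6.657 × 1.905 = 12.68 ft.
q = V₁·y₁ = 39.54 × 1.905 = 75.32 ft²/s. V₂ = q/y₂ = 75.32/12.68 = 5.940 ft/s. E₁ = y₁ + V₁²/2g = 26.18 ft; E₂ = y₂ + V₂²/2g = 13.23 ft. ΔE = E₁ − E₂ = 12.95 ft.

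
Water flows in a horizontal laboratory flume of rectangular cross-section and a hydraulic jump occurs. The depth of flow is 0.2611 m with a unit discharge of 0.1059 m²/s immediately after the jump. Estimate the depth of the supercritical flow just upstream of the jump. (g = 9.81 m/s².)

V₂ = q/y₂ = 0.1059/0.2611 = 0.4056 m/s; Fr₂ = V₂/√(g·y₂) = 0.2534.
Applying the sequent-depth relation in reverse, y₁/y₂ = ½[√(1 + 8Fr₂²) − 1] = ½[√1.5138 − 1] = 0.1152.
y₁ = 0.1152 × 0.2611 = 0.03007 m.

y₁ = 0.03007 m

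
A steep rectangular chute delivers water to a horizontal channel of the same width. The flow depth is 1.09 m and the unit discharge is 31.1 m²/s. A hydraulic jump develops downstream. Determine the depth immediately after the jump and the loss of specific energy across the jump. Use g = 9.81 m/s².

y₂ = 12.9 m; ΔE = 29.4 m

V₁ = q/y₁ = 31.1/1.09 = 28.5 m/s. Fr₁ = V₁/√(g·y₁) = 28.5/√(9.81×1.09) = 8.73.
Sequent-depth ratio: y₂/y₁ = ½[√(1 + 8Fr₁²) − 1] = ½[√610.1 − 1] = 11.8.
y₂ = 11.8 × 1.09 = 12.9 m.
Head loss: ΔE = (y₂ − y₁)³/(4y₁y₂) = (12.9 − 1.09)³/(4×1.09×12.9) = 1654/56.3 = 29.4 m.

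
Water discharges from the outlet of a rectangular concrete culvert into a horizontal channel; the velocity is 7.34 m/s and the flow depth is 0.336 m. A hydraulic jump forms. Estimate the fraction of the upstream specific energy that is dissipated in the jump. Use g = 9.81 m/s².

Fr₁ = V₁/√(g·y₁) = 7.34/√(9.81×0.336) = 4.04.
From the momentum equation for a rectangular channel, y₂/y₁ = ½[√(1 + 8Fr₁²) − 1] = ½[√131.8 − 1] = 5.24.
y₂ = 5.24 × 0.336 = 1.76 m.
E₁ = y₁ + V₁²/2g = 3.08 m. ΔE = (y₂ − y₁)³/(4y₁y₂) = 1.22 m. ΔE/E₁ = 1.22/3.08 = 0.396.

ΔE/E₁ = 0.396 (39.6%)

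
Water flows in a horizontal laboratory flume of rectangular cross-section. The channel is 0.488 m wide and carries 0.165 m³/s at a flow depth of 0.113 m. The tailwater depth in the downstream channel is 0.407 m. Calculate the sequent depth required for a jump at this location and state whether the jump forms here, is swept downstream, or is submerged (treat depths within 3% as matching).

y₂ = 0.401 m; the jump forms here

q = Q/b = 0.165/0.488 = 0.338 m²/s; V₁ = q/y₁ = 2.99 m/s. Fr₁ = V₁/√(g·y₁) = 2.84.
Bélanger equation: y₂/y₁ = ½[√(1 + 8Fr₁²) − 1] = ½[√65.61 − 1] = 3.55.
y₂ = 3.55 × 0.113 = 0.401 m.
Tailwater y_tw = 0.407 m: y_tw ≈ y₂, so the jump forms here.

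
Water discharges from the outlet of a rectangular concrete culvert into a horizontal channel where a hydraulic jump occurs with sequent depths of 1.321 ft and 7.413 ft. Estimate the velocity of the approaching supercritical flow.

For a rectangular channel the momentum equation gives q² = ½·g·y₁·y₂·(y₁ + y₂) = ½×32.2×1.321×7.413×8.734 = 1377.
q = √1377 = 37.11 ft²/s.
V₁ = q/y₁ = 37.11/1.321 = 28.09 ft/s.

V₁ = 28.09 ft/s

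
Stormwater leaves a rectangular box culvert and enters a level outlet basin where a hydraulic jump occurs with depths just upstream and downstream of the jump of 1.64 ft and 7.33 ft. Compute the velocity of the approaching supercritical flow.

V₁ = 25.4 ft/s

For a rectangular channel the momentum equation gives q² = ½·g·y₁·y₂·(y₁ + y₂) = ½×32.2×1.64×7.33×8.97 = 1736.
q = √1736 = 41.7 ft²/s.
V₁ = q/y₁ = 41.7/1.64 = 25.4 ft/s.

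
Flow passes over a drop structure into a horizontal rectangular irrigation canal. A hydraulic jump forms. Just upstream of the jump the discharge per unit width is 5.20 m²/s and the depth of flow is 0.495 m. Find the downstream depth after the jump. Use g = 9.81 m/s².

y₂ = 3.10 m

V₁ = q/y₁ = 5.20/0.495 = 10.5 m/s. Fr₁ = V₁/√(g·y₁) = 10.5/√(9.81×0.495) = 4.77.
Conjugate-depth relation: y₂/y₁ = ½[√(1 + 8Fr₁²) − 1] = ½[√182.8 − 1] = 6.26.
y₂ = 6.26 × 0.495 = 3.10 m.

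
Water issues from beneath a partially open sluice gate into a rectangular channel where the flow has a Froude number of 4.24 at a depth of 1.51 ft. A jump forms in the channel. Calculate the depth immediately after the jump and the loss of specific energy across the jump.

Fr₁ = 4.24 (given).
Bélanger equation: y₂/y₁ = ½[√(1 + 8Fr₁²) − 1] = ½[√144.8 − 1] = 5.52.
y₂ = 5.52 × 1.51 = 8.33 ft.
Head loss: ΔE = (y₂ − y₁)³/(4y₁y₂) = (8.33 − 1.51)³/(4×1.51×8.33) = 317/50.3 = 6.31 ft.

y₂ = 8.33 ft; ΔE = 6.31 ft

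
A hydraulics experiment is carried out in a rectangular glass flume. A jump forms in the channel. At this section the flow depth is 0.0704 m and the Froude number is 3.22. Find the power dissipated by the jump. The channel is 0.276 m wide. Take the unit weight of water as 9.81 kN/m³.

Fr₁ = 3.22 (given).
Sequent-depth ratio: y₂/y₁ = ½[√(1 + 8Fr₁²) − 1] = ½[√83.95 − 1] = 4.08.
y₂ = 4.08 × 0.0704 = 0.287 m.
Head loss: ΔE = (y₂ − y₁)³/(4y₁y₂) = (0.287 − 0.0704)³/(4×0.0704×0.287) = 0.0102/0.0809 = 0.126 m.
V₁ = Fr₁·√(g·y₁) = 3.22×√(9.81×0.0704) = 2.68 m/s; q = V₁·y₁ = 0.188 m²/s. Q = q·b = 0.188 × 0.276 = 0.0520 m³/s. P = γ·Q·ΔE = 9.81 × 0.0520 × 0.126 = 0.0643 kW.

P = 0.0643 kW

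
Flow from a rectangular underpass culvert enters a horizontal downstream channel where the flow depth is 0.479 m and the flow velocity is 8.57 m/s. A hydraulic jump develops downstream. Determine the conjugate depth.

Fr₁ = V₁/√(g·y₁) = 8.57/√(9.81×0.479) = 3.95.
Sequent-depth ratio: y₂/y₁ = ½[√(1 + 8Fr₁²) − 1] = ½[√126.0 − 1] = 5.11.
y₂ = 5.11 × 0.479 = 2.45 m.

y₂ = 2.45 m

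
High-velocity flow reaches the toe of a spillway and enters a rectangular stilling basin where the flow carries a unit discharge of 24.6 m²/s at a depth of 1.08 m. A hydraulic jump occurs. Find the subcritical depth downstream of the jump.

V₁ = q/y₁ = 24.6/1.08 = 22.8 m/s. Fr₁ = V₁/√(g·y₁) = 22.8/√(9.81×1.08) = 7.00.
Bélanger equation: y₂/y₁ = ½[√(1 + 8Fr₁²) − 1] = ½[√392.8 − 1] = 9.41.
y₂ = 9.41 × 1.08 = 10.2 m.

y₂ = 10.2 m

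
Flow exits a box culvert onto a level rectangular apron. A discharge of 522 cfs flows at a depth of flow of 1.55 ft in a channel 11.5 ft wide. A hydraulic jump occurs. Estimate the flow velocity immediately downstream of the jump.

q = Q/b = 522/11.5 = 45.4 ft²/s; V₁ = q/y₁ = 29.3 ft/s. Fr₁ = V₁/√(g·y₁) = 4.15.
Bélanger equation: y₂/y₁ = ½[√(1 + 8Fr₁²) − 1] = ½[√138.5 − 1] = 5.38.
y₂ = 5.38 × 1.55 = 8.34 ft.
V₂ = q/y₂ = 45.4/8.34 = 5.44 ft/s.

V₂ = 5.44 ft/s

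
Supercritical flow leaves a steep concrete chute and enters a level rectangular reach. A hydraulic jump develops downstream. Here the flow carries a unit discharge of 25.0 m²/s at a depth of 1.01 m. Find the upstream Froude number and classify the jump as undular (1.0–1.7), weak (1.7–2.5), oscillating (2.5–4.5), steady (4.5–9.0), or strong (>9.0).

Fr₁ = 7.86; steady jump

V₁ = q/y₁ = 25.0/1.01 = 24.8 m/s. Fr₁ = V₁/√(g·y₁) = 24.8/√(9.81×1.01) = 7.86.
Fr₁ = 7.86 lies in the steady range.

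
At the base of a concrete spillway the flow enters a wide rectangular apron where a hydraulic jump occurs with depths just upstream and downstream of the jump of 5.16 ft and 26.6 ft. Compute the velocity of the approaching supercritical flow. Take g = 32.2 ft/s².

V₁ = 51.3 ft/s

For a rectangular channel the momentum equation gives q² = ½·g·y₁·y₂·(y₁ + y₂) = ½×32.2×5.16×26.6×31.8 = 70184.
q = √70184 = 265 ft²/s.
V₁ = q/y₁ = 265/5.16 = 51.3 ft/s.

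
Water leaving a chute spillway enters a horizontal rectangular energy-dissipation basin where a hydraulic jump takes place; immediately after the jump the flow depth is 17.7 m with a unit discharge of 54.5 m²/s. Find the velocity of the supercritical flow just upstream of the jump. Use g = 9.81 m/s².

V₁ = 31.0 m/s

V₂ = q/y₂ = 54.5/17.7 = 3.08 m/s; Fr₂ = V₂/√(g·y₂) = 0.234.
Since the conjugate-depth ratio holds either way, y₁/y₂ = ½[√(1 + 8Fr₂²) − 1] = ½[√1.437 − 1] = 0.0993.
y₁ = 0.0993 × 17.7 = 1.76 m.
V₁ = q/y₁ = 54.5/1.76 = 31.0 m/s.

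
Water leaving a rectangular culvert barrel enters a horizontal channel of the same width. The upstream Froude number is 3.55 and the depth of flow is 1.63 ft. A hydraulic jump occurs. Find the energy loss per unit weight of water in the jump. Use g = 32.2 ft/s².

ΔE = 4.00 ft

Fr₁ = 3.55 (given).
Conjugate-depth relation: y₂/y₁ = ½[√(1 + 8Fr₁²) − 1] = ½[√101.8 − 1] = 4.55.
y₂ = 4.55 × 1.63 = 7.41 ft.
Head loss: ΔE = (y₂ − y₁)³/(4y₁y₂) = (7.41 − 1.63)³/(4×1.63×7.41) = 193/48.3 = 4.00 ft.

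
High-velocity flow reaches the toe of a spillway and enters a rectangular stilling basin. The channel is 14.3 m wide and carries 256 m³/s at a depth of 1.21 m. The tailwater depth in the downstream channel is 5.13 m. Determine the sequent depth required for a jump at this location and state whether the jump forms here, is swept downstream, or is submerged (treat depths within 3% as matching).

y₂ = 6.77 m; the jump is swept downstream

q = Q/b = 256/14.3 = 17.9 m²/s; V₁ = q/y₁ = 14.8 m/s. Fr₁ = V₁/√(g·y₁) = 4.29.
Bélanger equation: y₂/y₁ = ½[√(1 + 8Fr₁²) − 1] = ½[√148.5 − 1] = 5.59.
y₂ = 5.59 × 1.21 = 6.77 m.
Tailwater y_tw = 5.13 m: y_tw < y₂, so the jump is swept downstream.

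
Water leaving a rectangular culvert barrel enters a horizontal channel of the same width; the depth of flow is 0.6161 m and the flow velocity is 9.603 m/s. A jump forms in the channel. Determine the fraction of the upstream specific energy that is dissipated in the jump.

Fr₁ = V₁/√(g·y₁) = 9.603/√(9.81×0.6161) = 3.906.
From the momentum equation for a rectangular channel, y₂/y₁ = ½[√(1 + 8Fr₁²) − 1] = ½[√123.06 − 1] = 5.047.
y₂ = 5.047 × 0.6161 = 3.109 m.
E₁ = y₁ + V₁²/2g = 5.316 m. ΔE = (y₂ − y₁)³/(4y₁y₂) = 2.022 m. ΔE/E₁ = 2.022/5.316 = 0.380.

ΔE/E₁ = 0.380 (38.0%)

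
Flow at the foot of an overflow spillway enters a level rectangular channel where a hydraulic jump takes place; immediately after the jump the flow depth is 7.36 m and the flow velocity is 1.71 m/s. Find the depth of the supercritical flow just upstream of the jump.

Fr₂ = V₂/√(g·y₂) = 1.71/√(9.81×7.36) = 0.201.
Since the conjugate-depth ratio holds either way, y₁/y₂ = ½[√(1 + 8Fr₂²) − 1] = ½[√1.324 − 1] = 0.0753.
y₁ = 0.0753 × 7.36 = 0.554 m.

y₁ = 0.554 m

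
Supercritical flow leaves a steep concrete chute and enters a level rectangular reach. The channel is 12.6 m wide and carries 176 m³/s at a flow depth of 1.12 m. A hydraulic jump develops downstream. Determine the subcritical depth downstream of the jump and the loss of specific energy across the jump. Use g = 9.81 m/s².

q = Q/b = 176/12.6 = 14.0 m²/s; V₁ = q/y₁ = 12.5 m/s. Fr₁ = V₁/√(g·y₁) = 3.76.
Bélanger equation: y₂/y₁ = ½[√(1 + 8Fr₁²) − 1] = ½[√114.3 − 1] = 4.84.
y₂ = 4.84 × 1.12 = 5.43 m.
Head loss: ΔE = (y₂ − y₁)³/(4y₁y₂) = (5.43 − 1.12)³/(4×1.12×5.43) = 79.8/24.3 = 3.28 m.

y₂ = 5.43 m; ΔE = 3.28 m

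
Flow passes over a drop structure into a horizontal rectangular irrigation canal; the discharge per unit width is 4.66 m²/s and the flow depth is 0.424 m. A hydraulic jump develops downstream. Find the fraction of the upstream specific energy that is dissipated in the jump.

ΔE/E₁ = 0.522 (52.2%)

V₁ = q/y₁ = 4.66/0.424 = 11.0 m/s. Fr₁ = V₁/√(g·y₁) = 11.0/√(9.81×0.424) = 5.39.
Bélanger equation: y₂/y₁ = ½[√(1 + 8Fr₁²) − 1] = ½[√233.3 − 1] = 7.14.
y₂ = 7.14 × 0.424 = 3.03 m.
E₁ = y₁ + V₁²/2g = 6.58 m. ΔE = (y₂ − y₁)³/(4y₁y₂) = 3.43 m. ΔE/E₁ = 3.43/6.58 = 0.522.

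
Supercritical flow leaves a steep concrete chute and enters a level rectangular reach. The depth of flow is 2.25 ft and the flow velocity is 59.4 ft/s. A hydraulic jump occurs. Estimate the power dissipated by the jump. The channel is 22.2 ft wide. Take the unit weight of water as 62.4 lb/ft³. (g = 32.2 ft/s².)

Fr₁ = V₁/√(g·y₁) = 59.4/√(32.2×2.25) = 6.98.
Sequent-depth ratio: y₂/y₁ = ½[√(1 + 8Fr₁²) − 1] = ½[√390.6 − 1] = 9.38.
y₂ = 9.38 × 2.25 = 21.1 ft.
Head loss: ΔE = (y₂ − y₁)³/(4y₁y₂) = (21.1 − 2.25)³/(4×2.25×21.1) = 6708/190 = 35.3 ft.
q = V₁·y₁ = 59.4 × 2.25 = 134 ft²/s. Q = q·b = 134 × 22.2 = 2967 cfs. P = γ·Q·ΔE/550 = 62.4 × 2967 × 35.3 / 550 = 11885 hp.

P = 11885 hp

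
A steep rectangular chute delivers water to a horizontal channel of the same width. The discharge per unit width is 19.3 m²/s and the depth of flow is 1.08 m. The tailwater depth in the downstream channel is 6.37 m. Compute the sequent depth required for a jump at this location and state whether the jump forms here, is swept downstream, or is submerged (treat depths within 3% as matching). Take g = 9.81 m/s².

V₁ = q/y₁ = 19.3/1.08 = 17.9 m/s. Fr₁ = V₁/√(g·y₁) = 17.9/√(9.81×1.08) = 5.49.
By Bélanger, y₂/y₁ = ½[√(1 + 8Fr₁²) − 1] = ½[√242.1 − 1] = 7.28.
y₂ = 7.28 × 1.08 = 7.86 m.
Tailwater y_tw = 6.37 m: y_tw < y₂, so the jump is swept downstream.

y₂ = 7.86 m; the jump is swept downstream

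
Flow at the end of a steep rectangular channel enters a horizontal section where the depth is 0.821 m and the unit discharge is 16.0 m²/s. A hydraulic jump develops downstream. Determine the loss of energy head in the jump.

ΔE = 12.4 m

V₁ = q/y₁ = 16.0/0.821 = 19.5 m/s. Fr₁ = V₁/√(g·y₁) = 19.5/√(9.81×0.821) = 6.87.
By Bélanger, y₂/y₁ = ½[√(1 + 8Fr₁²) − 1] = ½[√378.3 − 1] = 9.22.
y₂ = 9.22 × 0.821 = 7.57 m.
Head loss: ΔE = (y₂ − y₁)³/(4y₁y₂) = (7.57 − 0.821)³/(4×0.821×7.57) = 308/24.9 = 12.4 m.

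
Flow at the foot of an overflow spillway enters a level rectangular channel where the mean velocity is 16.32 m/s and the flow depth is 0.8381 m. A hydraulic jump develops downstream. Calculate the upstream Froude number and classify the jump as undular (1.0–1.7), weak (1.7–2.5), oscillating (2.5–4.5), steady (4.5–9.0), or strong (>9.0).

Fr₁ = V₁/√(g·y₁) = 16.32/√(9.81×0.8381) = 5.692.
Fr₁ = 5.692 lies in the steady range.

Fr₁ = 5.692; steady jump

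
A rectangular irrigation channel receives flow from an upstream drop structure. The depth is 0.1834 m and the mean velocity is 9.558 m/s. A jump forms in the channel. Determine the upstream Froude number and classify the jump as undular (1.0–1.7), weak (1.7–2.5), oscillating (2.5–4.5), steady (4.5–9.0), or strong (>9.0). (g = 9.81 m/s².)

Fr₁ = 7.126; steady jump

Fr₁ = V₁/√(g·y₁) = 9.558/√(9.81×0.1834) = 7.126.
Fr₁ = 7.126 lies in the steady range.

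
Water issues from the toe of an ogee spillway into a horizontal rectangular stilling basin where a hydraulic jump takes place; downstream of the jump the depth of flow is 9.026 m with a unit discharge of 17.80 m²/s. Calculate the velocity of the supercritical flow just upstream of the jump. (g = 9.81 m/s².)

V₁ = 24.27 m/s

V₂ = q/y₂ = 17.80/9.026 = 1.972 m/s; Fr₂ = V₂/√(g·y₂) = 0.2096.
The Bélanger relation is symmetric: y₁/y₂ = ½[√(1 + 8Fr₂²) − 1] = ½[√1.3514 − 1] = 0.08124.
y₁ = 0.08124 × 9.026 = 0.7333 m.
V₁ = q/y₁ = 17.80/0.7333 = 24.27 m/s.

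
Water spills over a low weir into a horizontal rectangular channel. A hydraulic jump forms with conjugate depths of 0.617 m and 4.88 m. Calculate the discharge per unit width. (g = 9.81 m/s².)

For a rectangular channel the momentum equation gives q² = ½·g·y₁·y₂·(y₁ + y₂) = ½×9.81×0.617×4.88×5.50 = 81.2.
q = √81.2 = 9.01 m²/s.

q = 9.01 m²/s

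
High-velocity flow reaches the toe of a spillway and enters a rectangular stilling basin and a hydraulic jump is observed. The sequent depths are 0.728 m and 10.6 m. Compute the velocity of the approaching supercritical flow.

V₁ = 28.4 m/s

For a rectangular channel the momentum equation gives q² = ½·g·y₁·y₂·(y₁ + y₂) = ½×9.81×0.728×10.6×11.3 = 429.
q = √429 = 20.7 m²/s.
V₁ = q/y₁ = 20.7/0.728 = 28.4 m/s.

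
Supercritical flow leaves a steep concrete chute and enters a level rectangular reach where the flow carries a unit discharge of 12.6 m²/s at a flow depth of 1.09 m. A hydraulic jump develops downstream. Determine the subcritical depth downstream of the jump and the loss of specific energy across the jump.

y₂ = 4.93 m; ΔE = 2.64 m

V₁ = q/y₁ = 12.6/1.09 = 11.6 m/s. Fr₁ = V₁/√(g·y₁) = 11.6/√(9.81×1.09) = 3.54.
From the momentum equation for a rectangular channel, y₂/y₁ = ½[√(1 + 8Fr₁²) − 1] = ½[√101.0 − 1] = 4.52.
y₂ = 4.52 × 1.09 = 4.93 m.
Head loss: ΔE = (y₂ − y₁)³/(4y₁y₂) = (4.93 − 1.09)³/(4×1.09×4.93) = 56.7/21.5 = 2.64 m.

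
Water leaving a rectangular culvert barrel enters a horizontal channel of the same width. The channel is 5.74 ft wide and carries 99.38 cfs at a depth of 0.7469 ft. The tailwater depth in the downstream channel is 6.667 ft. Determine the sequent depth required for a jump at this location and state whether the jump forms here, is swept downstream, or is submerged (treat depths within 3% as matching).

y₂ = 4.633 ft; the jump is submerged

q = Q/b = 99.38/5.74 = 17.31 ft²/s; V₁ = q/y₁ = 23.18 ft/s. Fr₁ = V₁/√(g·y₁) = 4.727.
From the momentum equation for a rectangular channel, y₂/y₁ = ½[√(1 + 8Fr₁²) − 1] = ½[√179.74 − 1] = 6.203.
y₂ = 6.203 × 0.7469 = 4.633 ft.
Tailwater y_tw = 6.667 ft: y_tw > y₂, so the jump is submerged.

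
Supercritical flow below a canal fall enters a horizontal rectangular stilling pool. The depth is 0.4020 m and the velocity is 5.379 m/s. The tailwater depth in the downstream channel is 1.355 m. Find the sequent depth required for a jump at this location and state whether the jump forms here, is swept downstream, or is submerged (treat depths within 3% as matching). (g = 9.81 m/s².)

y₂ = 1.352 m; the jump forms here

Fr₁ = V₁/√(g·y₁) = 5.379/√(9.81×0.4020) = 2.709.
By Bélanger, y₂/y₁ = ½[√(1 + 8Fr₁²) − 1] = ½[√59.695 − 1] = 3.363.
y₂ = 3.363 × 0.4020 = 1.352 m.
Tailwater y_tw = 1.355 m: y_tw ≈ y₂, so the jump forms here.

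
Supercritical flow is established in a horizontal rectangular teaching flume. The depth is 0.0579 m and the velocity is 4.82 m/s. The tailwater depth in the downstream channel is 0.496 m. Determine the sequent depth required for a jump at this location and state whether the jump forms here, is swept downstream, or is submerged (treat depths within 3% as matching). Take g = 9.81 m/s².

y₂ = 0.496 m; the jump forms here

Fr₁ = V₁/√(g·y₁) = 4.82/√(9.81×0.0579) = 6.40.
From the momentum equation for a rectangular channel, y₂/y₁ = ½[√(1 + 8Fr₁²) − 1] = ½[√328.2 − 1] = 8.56.
y₂ = 8.56 × 0.0579 = 0.496 m.
Tailwater y_tw = 0.496 m: y_tw ≈ y₂, so the jump forms here.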